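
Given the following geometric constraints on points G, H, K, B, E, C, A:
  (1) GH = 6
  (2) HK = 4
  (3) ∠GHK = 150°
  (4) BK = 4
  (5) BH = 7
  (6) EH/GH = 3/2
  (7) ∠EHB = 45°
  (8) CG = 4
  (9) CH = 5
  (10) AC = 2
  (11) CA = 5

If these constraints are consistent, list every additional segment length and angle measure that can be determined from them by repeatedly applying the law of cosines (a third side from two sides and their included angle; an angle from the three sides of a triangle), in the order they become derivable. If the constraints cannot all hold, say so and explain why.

These constraints are not satisfiable: (10) AC = 2 and (11) CA = 5 assign two different lengths to the same segment. No planar figure meets all of them, so nothing further can be derived.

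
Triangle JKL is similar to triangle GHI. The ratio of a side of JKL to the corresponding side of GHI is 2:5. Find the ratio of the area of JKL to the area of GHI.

Area scales with the square of linear dimensions. If every length is multiplied by 2/5, then the area is multiplied by (2/5)^2 = 4/25.
The area ratio is 4:25.

4:25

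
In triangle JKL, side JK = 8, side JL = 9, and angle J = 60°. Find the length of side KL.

Law of cosines: KL^2 = 8^2 + 9^2 - 2(8)(9)cos(60°) = 73, so KL = sqrt(73).

sqrt(73)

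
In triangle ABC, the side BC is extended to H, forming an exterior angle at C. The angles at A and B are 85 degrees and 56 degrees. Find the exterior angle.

By the exterior angle theorem, an exterior angle of a triangle equals the sum of the two remote interior angles.
Exterior angle = angle A + angle B
Exterior angle = 85 + 56 = 141 degrees

141 degrees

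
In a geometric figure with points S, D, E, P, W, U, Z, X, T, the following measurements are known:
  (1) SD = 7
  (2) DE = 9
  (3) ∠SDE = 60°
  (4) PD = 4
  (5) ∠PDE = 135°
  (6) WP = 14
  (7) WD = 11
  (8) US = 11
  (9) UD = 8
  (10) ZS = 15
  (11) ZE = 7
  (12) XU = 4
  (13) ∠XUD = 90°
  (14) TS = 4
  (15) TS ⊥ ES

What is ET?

Step 1: By the law of cosines on triangle EDS: ES² = 9² + 7² − 2·9·7·cos(60°) = 67, so ES = √67.
Step 2: By the law of cosines on triangle EST: ET² = √67² + 4² − 2·√67·4·cos(90°) = 83, so ET = √83.

Therefore, the length of ET = √83.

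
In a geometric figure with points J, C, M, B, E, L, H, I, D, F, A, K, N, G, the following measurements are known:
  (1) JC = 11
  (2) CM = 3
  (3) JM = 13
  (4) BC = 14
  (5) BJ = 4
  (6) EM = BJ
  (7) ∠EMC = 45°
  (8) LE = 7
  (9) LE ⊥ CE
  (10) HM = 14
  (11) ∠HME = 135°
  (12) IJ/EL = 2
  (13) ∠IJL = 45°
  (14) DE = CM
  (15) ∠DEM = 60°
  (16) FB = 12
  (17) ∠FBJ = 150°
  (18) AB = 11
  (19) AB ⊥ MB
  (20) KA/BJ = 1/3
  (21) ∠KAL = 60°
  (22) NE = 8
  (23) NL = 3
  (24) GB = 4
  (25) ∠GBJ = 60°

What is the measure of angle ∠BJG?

Step 1: By the law of cosines on triangle JBG: JG² = 4² + 4² − 2·4·4·cos(60°) = 16, so JG = 4.
Step 2: By the inverse law of cosines on triangle BJG: cos(∠BJG) = (4² + 4² − 4²) / (2·4·4) = 16/32 = 0.5, so ∠BJG = 60°.

Therefore, the measure of angle ∠BJG = 60°.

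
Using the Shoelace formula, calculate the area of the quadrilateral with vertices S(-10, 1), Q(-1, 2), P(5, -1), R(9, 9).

Using the Shoelace formula for a quadrilateral (vertices in order):
Area = (1/2)|sum of (x_i * y_(i+1) - x_(i+1) * y_i)|
Terms: (-10*2 - -1*1) = -19, (-1*-1 - 5*2) = -9, (5*9 - 9*-1) = 54, (9*1 - -10*9) = 99
Sum = 125
Area = (1/2)(125) = 125/2

125/2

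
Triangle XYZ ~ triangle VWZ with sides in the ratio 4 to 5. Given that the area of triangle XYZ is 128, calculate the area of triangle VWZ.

The ratio of areas of similar triangles = (side ratio)^2.
Side ratio = 4:5, so area ratio = 16:25.
Area of VWZ / Area of XYZ = 25/16
Area of VWZ = 128 * 25/16 = 200

200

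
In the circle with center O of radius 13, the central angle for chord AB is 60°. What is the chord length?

Chord = 2(13) sin(30°) = 13

13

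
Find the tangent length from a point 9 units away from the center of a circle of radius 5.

Let T be the point of tangency. Then CT ⊥ MT (radius ⊥ tangent).
In right triangle CTM: CM² = CT² + MT²
9² = 5² + MT²
MT² = 56, MT = 2*sqrt(14)

2*sqrt(14)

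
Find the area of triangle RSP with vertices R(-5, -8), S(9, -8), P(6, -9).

Using the Shoelace formula for a triangle:
Area = (1/2)|x0(y1 - y2) + x1(y2 - y0) + x2(y0 - y1)|
Area = (1/2)|-5(-8 - -9) + 9(-9 - -8) + 6(-8 - -8)|
Area = (1/2)|-5 + -9 + 0|
Area = (1/2)|-14|
Area = (1/2)(14)
Area = 7

7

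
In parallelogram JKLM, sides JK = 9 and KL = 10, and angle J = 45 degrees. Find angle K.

Consecutive angles are supplementary: angle K = 180 - 45 = 135 degrees.

135 degrees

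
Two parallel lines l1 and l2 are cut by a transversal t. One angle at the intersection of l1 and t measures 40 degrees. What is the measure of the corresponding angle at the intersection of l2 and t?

Corresponding angles formed by parallel lines and a transversal are equal.
The given angle is 40 degrees.
The corresponding angle = 40 degrees.

40 degrees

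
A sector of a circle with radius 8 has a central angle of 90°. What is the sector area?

The full circle has area πr² = π(8)² = 64*pi.
The sector covers 90° out of 360°, a fraction of 1/4.
Sector area = 64*pi × 1/4 = 16*pi.

16*pi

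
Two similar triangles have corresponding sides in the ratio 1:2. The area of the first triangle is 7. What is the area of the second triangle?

Area ratio = (1/2)^2 = 1/4. Area of the second triangle = 7 * 4/1 = 28.

28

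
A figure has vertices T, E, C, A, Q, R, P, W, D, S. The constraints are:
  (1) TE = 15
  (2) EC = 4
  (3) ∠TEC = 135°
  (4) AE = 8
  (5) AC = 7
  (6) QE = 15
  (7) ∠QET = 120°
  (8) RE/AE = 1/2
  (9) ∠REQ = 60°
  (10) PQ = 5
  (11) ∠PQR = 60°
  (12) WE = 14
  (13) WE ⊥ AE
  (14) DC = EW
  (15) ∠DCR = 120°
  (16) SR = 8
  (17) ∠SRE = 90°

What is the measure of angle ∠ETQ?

Step 1: By the law of cosines on triangle TEQ: TQ² = 15² + 15² − 2·15·15·cos(120°) = 675, so TQ = 15·√3.
Step 2: By the inverse law of cosines on triangle ETQ: cos(∠ETQ) = (15² + (15·√3)² − 15²) / (2·15·15·√3) = 675/779.42 = 0.866, so ∠ETQ = 30°.

Therefore, the measure of angle ∠ETQ = 30°.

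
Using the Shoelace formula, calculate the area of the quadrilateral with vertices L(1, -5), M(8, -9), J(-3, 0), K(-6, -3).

Using the Shoelace formula for a quadrilateral (vertices in order):
Area = (1/2)|sum of (x_i * y_(i+1) - x_(i+1) * y_i)|
Terms: (1*-9 - 8*-5) = 31, (8*0 - -3*-9) = -27, (-3*-3 - -6*0) = 9, (-6*-5 - 1*-3) = 33
Sum = 46
Area = (1/2)(46) = 23

23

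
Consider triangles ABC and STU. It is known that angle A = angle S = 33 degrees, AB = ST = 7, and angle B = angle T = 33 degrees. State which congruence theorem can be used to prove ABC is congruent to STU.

The given information matches ASA: Two pairs of corresponding angles and the included side are equal (Angle-Side-Angle).

ASA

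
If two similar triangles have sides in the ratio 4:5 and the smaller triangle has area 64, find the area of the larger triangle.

Area ratio = (4/5)^2 = 16/25. Area of the larger triangle = 64 * 25/16 = 100.

100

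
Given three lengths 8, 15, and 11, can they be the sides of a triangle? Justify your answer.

Check all three triangle inequalities:
8 + 15 = 23 > 11 ✓
8 + 11 = 19 > 15 ✓
15 + 11 = 26 > 8 ✓
All conditions hold, so these sides form a valid triangle.

Yes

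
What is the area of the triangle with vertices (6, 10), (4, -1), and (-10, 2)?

Shoelace: Area = (1/2)|6(-1-2) + 4(2-10) + -10(10--1)| = (1/2)(160) = 80

80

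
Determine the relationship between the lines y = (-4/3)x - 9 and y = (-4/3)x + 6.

Slope of line 1: m1 = -4/3
Slope of line 2: m2 = -4/3
m1 = m2, so the lines are parallel.

Parallel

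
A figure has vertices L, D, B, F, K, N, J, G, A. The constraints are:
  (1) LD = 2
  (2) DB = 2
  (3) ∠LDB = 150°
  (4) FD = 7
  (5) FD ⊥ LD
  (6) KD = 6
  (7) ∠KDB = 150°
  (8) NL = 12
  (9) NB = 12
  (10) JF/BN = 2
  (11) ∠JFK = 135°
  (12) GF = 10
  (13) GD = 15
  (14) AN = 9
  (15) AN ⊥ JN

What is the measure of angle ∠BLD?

Step 1: By the law of cosines on triangle LDB: LB² = 2² + 2² − 2·2·2·cos(150°) = 14.93, so LB ≈ 3.86.
Step 2: By the inverse law of cosines on triangle BLD: cos(∠BLD) = (3.86² + 2² − 2²) / (2·3.86·2) = 14.93/15.45 = 0.9659, so ∠BLD = 15°.

Therefore, the measure of angle ∠BLD = 15°.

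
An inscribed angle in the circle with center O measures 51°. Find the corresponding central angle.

By the inscribed angle theorem, the central angle is twice the inscribed angle.
Central angle = 2 × 51° = 102°

102°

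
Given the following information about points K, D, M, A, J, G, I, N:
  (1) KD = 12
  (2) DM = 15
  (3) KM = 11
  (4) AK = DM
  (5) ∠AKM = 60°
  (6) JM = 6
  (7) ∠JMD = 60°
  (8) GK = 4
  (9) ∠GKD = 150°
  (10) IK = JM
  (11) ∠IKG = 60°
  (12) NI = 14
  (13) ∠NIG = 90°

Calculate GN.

From the given relations: IK = JM = 6.
Step 1: By the law of cosines on triangle GKI: GI² = 4² + 6² − 2·4·6·cos(60°) = 28, so GI = 2·√7.
Step 2: By the law of cosines on triangle GIN: GN² = (2·√7)² + 14² − 2·2·√7·14·cos(90°) = 224, so GN = 4·√14.

Therefore, the length of GN = 4·√14.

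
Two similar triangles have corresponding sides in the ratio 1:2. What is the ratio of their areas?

The ratio of areas of similar triangles equals the square of the side ratio.
Side ratio = 1:2
Area ratio = (1/2)^2 = 1/4 = 1:4

1:4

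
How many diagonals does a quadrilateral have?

Each of the 4 vertices connects to 1 non-adjacent vertices via diagonals.
Total connections = 4 × 1 = 4, but each diagonal is counted twice.
Number of diagonals = 4 / 2 = 2.

2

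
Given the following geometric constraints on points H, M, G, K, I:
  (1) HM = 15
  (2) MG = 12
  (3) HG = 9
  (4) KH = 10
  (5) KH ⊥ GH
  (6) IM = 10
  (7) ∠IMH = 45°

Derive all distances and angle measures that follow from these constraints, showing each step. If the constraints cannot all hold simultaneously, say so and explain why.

The constraints are consistent.

Step 1: From HM = 15, MI = 10, and ∠HMI = 45°, by the law of cosines:
  HI² = HM² + MI² - 2·HM·MI·cos(45°) = 225 + 100 - 212.1 = 112.9
  HI ≈ 10.62

Step 2: From GH = 9, HK = 10, and ∠GHK = 90°, by the law of cosines:
  GK² = GH² + HK² - 2·GH·HK·cos(90°) = 81 + 100 - 0 = 181
  GK = √181

Step 3: From HG = 9, HM = 15, GM = 12, by the inverse law of cosines:
  cos(∠GHM) = (HG² + HM² - GM²) / (2·HG·HM)
  ∠GHM = 53.13°

Step 4: From MG = 12, MH = 15, GH = 9, by the inverse law of cosines:
  cos(∠GMH) = (MG² + MH² - GH²) / (2·MG·MH)
  ∠GMH = 36.87°

Step 5: From GH = 9, GM = 12, HM = 15, by the inverse law of cosines:
  cos(∠HGM) = (GH² + GM² - HM²) / (2·GH·GM)
  ∠HGM = 90°

Step 6: From HI = 10.62, HM = 15, IM = 10, by the inverse law of cosines:
  cos(∠IHM) = (HI² + HM² - IM²) / (2·HI·HM)
  ∠IHM = 41.73°

Step 7: From GH = 9, GK = √181, HK = 10, by the inverse law of cosines:
  cos(∠HGK) = (GH² + GK² - HK²) / (2·GH·GK)
  ∠HGK = 48.01°

Step 8: From KG = √181, KH = 10, GH = 9, by the inverse law of cosines:
  cos(∠GKH) = (KG² + KH² - GH²) / (2·KG·KH)
  ∠GKH = 41.99°

Step 9: From IH = 10.62, IM = 10, HM = 15, by the inverse law of cosines:
  cos(∠HIM) = (IH² + IM² - HM²) / (2·IH·IM)
  ∠HIM = 93.27°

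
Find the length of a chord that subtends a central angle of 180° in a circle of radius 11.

Chord length = 2r sin(θ/2)
= 2 × 11 × sin(180°/2)
= 2 × 11 × sin(90°)
= 22

22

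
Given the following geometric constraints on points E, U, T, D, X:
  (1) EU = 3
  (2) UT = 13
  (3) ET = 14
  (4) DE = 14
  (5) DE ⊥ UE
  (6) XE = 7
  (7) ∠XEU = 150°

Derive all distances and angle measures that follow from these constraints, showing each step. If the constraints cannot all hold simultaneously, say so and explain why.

The constraints are consistent.

Step 1: From UE = 3, ED = 14, and ∠UED = 90°, by the law of cosines:
  UD² = UE² + ED² - 2·UE·ED·cos(90°) = 9 + 196 - 0 = 205
  UD ≈ 14.32

Step 2: From UE = 3, EX = 7, and ∠UEX = 150°, by the law of cosines:
  UX² = UE² + EX² - 2·UE·EX·cos(150°) = 9 + 49 + 36.37 = 94.37
  UX ≈ 9.71

Step 3: From ET = 14, EU = 3, TU = 13, by the inverse law of cosines:
  cos(∠TEU) = (ET² + EU² - TU²) / (2·ET·EU)
  ∠TEU = 64.62°

Step 4: From UE = 3, UT = 13, ET = 14, by the inverse law of cosines:
  cos(∠EUT) = (UE² + UT² - ET²) / (2·UE·UT)
  ∠EUT = 103.34°

Step 5: From TE = 14, TU = 13, EU = 3, by the inverse law of cosines:
  cos(∠ETU) = (TE² + TU² - EU²) / (2·TE·TU)
  ∠ETU = 12.03°

Step 6: From UD = 14.32, UE = 3, DE = 14, by the inverse law of cosines:
  cos(∠DUE) = (UD² + UE² - DE²) / (2·UD·UE)
  ∠DUE = 77.91°

Step 7: From UE = 3, UX = 9.71, EX = 7, by the inverse law of cosines:
  cos(∠EUX) = (UE² + UX² - EX²) / (2·UE·UX)
  ∠EUX = 21.12°

Step 8: From DE = 14, DU = 14.32, EU = 3, by the inverse law of cosines:
  cos(∠EDU) = (DE² + DU² - EU²) / (2·DE·DU)
  ∠EDU = 12.09°

Step 9: From XE = 7, XU = 9.71, EU = 3, by the inverse law of cosines:
  cos(∠EXU) = (XE² + XU² - EU²) / (2·XE·XU)
  ∠EXU = 8.88°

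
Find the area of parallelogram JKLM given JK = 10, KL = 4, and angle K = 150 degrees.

The area of a parallelogram equals the product of two adjacent sides times the sine of the included angle.
This is because the height equals 4 * sin(150°) = 2.
Area = 10 * 2 = 20

20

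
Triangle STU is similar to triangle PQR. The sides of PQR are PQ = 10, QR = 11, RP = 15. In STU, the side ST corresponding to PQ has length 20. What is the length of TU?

Similar triangles have proportional sides. Setting up the proportion:
ST / PQ = TU / QR
20 / 10 = TU / 11
TU = 11 * 20 / 10 = 22.

22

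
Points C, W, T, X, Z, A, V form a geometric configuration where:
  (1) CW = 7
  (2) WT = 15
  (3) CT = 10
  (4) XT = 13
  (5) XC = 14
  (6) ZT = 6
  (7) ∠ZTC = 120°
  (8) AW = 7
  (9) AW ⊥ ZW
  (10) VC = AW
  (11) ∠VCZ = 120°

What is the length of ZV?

From the given relations: VC = AW = 7.
Step 1: By the law of cosines on triangle ZTC: ZC² = 6² + 10² − 2·6·10·cos(120°) = 196, so ZC = 14.
Step 2: By the law of cosines on triangle ZCV: ZV² = 14² + 7² − 2·14·7·cos(120°) = 343, so ZV = 7·√7.

Therefore, the length of ZV = 7·√7.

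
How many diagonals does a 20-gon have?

Each of the 20 vertices connects to 17 non-adjacent vertices via diagonals.
Total connections = 20 × 17 = 340, but each diagonal is counted twice.
Number of diagonals = 340 / 2 = 170.

170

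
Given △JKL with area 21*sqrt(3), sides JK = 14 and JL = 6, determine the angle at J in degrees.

Area = (1/2) * a * b * sin(C)
sin(C) = 2 * Area / (a * b)
sin(C) = 2 * 21*sqrt(3) / (14 * 6)
sin(C) = sqrt(3)/2
C = arcsin(sqrt(3)/2) = 60°
Since sin(180° - C) = sin(C), the obtuse angle 120° gives the same area, so C = 60° or C = 120°.

60° or 120°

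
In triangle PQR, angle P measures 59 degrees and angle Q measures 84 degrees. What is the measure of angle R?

Let angle R = x. Then 59 + 84 + x = 180.
x = 180 - 143 = 37 degrees.

37 degrees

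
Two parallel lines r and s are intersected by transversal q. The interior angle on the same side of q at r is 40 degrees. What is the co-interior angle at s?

Co-interior angles sum to 180: 180 - 40 = 140 degrees.

140 degrees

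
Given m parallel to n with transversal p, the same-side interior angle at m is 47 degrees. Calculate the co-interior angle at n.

Co-interior angles (same-side interior) formed by parallel lines and a transversal are supplementary (sum to 180 degrees).
The given angle is 47 degrees.
The co-interior angle = 180 - 47 = 133 degrees.

133 degrees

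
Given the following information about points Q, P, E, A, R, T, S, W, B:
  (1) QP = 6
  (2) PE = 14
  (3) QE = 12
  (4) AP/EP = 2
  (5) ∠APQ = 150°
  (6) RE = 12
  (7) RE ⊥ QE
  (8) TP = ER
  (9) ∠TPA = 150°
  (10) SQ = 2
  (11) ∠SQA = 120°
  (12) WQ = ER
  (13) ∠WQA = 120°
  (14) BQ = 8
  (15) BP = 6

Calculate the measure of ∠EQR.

Step 1: By the law of cosines on triangle QER: QR² = 12² + 12² − 2·12·12·cos(90°) = 288, so QR = 12·√2.
Step 2: By the inverse law of cosines on triangle EQR: cos(∠EQR) = (12² + (12·√2)² − 12²) / (2·12·12·√2) = 288/407.29 = 0.7071, so ∠EQR = 45°.

Therefore, the measure of angle ∠EQR = 45°.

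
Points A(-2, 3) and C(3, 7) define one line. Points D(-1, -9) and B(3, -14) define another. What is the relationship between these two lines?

Slope of line 1: m1 = (7 - 3)/(3 - -2) = 4/5 = 4/5
Slope of line 2: m2 = (-14 - -9)/(3 - -1) = -5/4 = -5/4
m1 * m2 = (4/5) * (-5/4) = -1 = -1, so the lines are perpendicular.

Perpendicular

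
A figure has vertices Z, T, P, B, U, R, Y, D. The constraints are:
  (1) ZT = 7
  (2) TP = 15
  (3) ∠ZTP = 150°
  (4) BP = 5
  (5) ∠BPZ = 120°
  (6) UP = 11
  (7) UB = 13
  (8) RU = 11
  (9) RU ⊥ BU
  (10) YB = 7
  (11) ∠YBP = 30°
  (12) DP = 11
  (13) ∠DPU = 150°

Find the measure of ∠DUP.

Step 1: By the law of cosines on triangle UPD: UD² = 11² + 11² − 2·11·11·cos(150°) = 451.58, so UD ≈ 21.25.
Step 2: By the inverse law of cosines on triangle DUP: cos(∠DUP) = (21.25² + 11² − 11²) / (2·21.25·11) = 451.58/467.51 = 0.9659, so ∠DUP = 15°.

Therefore, the measure of angle ∠DUP = 15°.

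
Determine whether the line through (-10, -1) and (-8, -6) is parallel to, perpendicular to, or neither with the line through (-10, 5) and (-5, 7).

Slope of line 1: m1 = (-6 - -1)/(-8 - -10) = -5/2 = -5/2
Slope of line 2: m2 = (7 - 5)/(-5 - -10) = 2/5 = 2/5
Two lines are perpendicular when the product of their slopes is -1 (negative reciprocals).
m1 * m2 = (-5/2) * (2/5) = -1, confirming perpendicularity.

Perpendicular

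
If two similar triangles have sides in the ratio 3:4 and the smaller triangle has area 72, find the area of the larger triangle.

For similar figures, the area ratio equals the square of the side ratio.
Side ratio (the smaller triangle to the larger triangle) = 3:4, so area ratio = 3^2:4^2 = 9:16.
If the area of the smaller triangle is 72, then the area of the larger triangle = 72 * (16/9) = 128.

128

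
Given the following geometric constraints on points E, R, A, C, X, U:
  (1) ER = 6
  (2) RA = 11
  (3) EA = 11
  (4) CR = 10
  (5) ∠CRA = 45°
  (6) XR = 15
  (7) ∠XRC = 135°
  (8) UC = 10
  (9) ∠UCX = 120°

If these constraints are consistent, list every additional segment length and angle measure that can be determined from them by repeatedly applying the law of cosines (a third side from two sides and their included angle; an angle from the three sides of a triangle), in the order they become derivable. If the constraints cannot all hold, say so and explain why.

The constraints are consistent. Derivable facts, in order:
After 1 step:
- AC ≈ 8.09
- CX ≈ 23.18
- ∠AER = 74.17°
- ∠ARE = 74.17°
- ∠EAR = 31.65°
After 2 steps:
- XU ≈ 29.48
- ∠ACR = 74.06°
- ∠CAR = 60.94°
- ∠CXR = 17.76°
- ∠RCX = 27.24°
After 3 steps:
- ∠CUX = 42.91°
- ∠CXU = 17.09°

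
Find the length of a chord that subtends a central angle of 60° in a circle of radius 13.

Chord length = 2r sin(θ/2)
= 2 × 13 × sin(60°/2)
= 2 × 13 × sin(30°)
= 13

13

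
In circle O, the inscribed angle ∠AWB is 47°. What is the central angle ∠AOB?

By the inscribed angle theorem, the central angle is twice the inscribed angle.
Central angle = 2 × 47° = 94°

94°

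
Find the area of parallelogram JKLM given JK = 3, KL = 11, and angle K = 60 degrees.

The area of a parallelogram equals the product of two adjacent sides times the sine of the included angle.
This is because the height equals 11 * sin(60°) = 11*sqrt(3)/2.
Area = 3 * 11*sqrt(3)/2 = 33*sqrt(3)/2

33*sqrt(3)/2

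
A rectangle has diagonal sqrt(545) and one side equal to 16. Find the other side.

b = sqrt(d^2 - a^2) = sqrt(545 - 256) = sqrt(289) = 17

17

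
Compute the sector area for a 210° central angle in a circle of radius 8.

The full circle has area πr² = π(8)² = 64*pi.
The sector covers 210° out of 360°, a fraction of 7/12.
Sector area = 64*pi × 7/12 = 112*pi/3.

112*pi/3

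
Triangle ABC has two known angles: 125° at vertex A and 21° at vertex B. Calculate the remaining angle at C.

Let angle C = x. Then 125 + 21 + x = 180.
x = 180 - 146 = 34 degrees.

34 degrees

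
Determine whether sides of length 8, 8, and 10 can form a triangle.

Sort the sides: 8, 8, 10.
It suffices to check that the sum of the two smallest exceeds the largest:
8 + 8 = 16 > 10. ✓
Yes, a valid triangle can be formed.

Yes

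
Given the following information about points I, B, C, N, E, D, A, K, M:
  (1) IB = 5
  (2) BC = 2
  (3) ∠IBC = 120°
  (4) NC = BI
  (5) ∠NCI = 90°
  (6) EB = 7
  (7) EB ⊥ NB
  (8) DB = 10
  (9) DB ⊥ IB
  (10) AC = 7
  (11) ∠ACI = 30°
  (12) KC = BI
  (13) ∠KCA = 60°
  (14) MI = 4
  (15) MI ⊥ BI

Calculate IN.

From the given relations: NC = BI = 5.
Step 1: By the law of cosines on triangle CBI: CI² = 2² + 5² − 2·2·5·cos(120°) = 39, so CI = √39.
Step 2: By the law of cosines on triangle ICN: IN² = √39² + 5² − 2·√39·5·cos(90°) = 64, so IN = 8.

Therefore, the length of IN = 8.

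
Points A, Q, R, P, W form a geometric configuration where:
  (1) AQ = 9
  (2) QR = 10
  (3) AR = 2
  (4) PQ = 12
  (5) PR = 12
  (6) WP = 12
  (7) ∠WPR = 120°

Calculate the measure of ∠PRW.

Step 1: By the law of cosines on triangle RPW: RW² = 12² + 12² − 2·12·12·cos(120°) = 432, so RW = 12·√3.
Step 2: By the inverse law of cosines on triangle PRW: cos(∠PRW) = (12² + (12·√3)² − 12²) / (2·12·12·√3) = 432/498.83 = 0.866, so ∠PRW = 30°.

Therefore, the measure of angle ∠PRW = 30°.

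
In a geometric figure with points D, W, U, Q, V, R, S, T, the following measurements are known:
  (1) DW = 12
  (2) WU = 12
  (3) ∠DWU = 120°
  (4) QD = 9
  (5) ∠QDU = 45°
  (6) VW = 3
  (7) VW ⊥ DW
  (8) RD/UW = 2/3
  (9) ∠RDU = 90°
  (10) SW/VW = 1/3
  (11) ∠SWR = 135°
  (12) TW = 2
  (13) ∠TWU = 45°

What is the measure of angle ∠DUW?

Step 1: By the law of cosines on triangle UWD: UD² = 12² + 12² − 2·12·12·cos(120°) = 432, so UD = 12·√3.
Step 2: By the inverse law of cosines on triangle DUW: cos(∠DUW) = ((12·√3)² + 12² − 12²) / (2·12·√3·12) = 432/498.83 = 0.866, so ∠DUW = 30°.

Therefore, the measure of angle ∠DUW = 30°.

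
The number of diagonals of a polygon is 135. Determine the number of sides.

Using d = n(n - 3)/2, we solve 135 = n(n - 3)/2.
So n(n - 3) = 270.
Testing n = 18: 18 * 15 = 270 = 270. Correct.
The polygon has 18 sides.

18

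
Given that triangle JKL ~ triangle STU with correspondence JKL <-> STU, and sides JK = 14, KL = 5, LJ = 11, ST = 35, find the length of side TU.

Similar triangles have proportional sides. Setting up the proportion:
ST / JK = TU / KL
35 / 14 = TU / 5
TU = 5 * 35 / 14 = 25/2.

25/2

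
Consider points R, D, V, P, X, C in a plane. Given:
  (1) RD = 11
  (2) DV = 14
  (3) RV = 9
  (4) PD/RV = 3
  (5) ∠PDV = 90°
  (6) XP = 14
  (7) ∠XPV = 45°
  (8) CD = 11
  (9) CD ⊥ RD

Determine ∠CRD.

Step 1: By the law of cosines on triangle RDC: RC² = 11² + 11² − 2·11·11·cos(90°) = 242, so RC = 11·√2.
Step 2: By the inverse law of cosines on triangle CRD: cos(∠CRD) = ((11·√2)² + 11² − 11²) / (2·11·√2·11) = 242/342.24 = 0.7071, so ∠CRD = 45°.

Therefore, the measure of angle ∠CRD = 45°.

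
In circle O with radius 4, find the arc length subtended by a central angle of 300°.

The full circumference is 2πr = 2π(4) = 8*pi.
The arc spans 300° out of 360°, which is a fraction of 5/6.
Arc length = 8*pi × 5/6 = 20*pi/3.

20*pi/3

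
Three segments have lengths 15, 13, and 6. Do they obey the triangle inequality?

Yes.
The triangle inequality requires that the sum of any two sides exceeds the third.
Here 6 + 13 = 19 > 15, so the condition is met.

Yes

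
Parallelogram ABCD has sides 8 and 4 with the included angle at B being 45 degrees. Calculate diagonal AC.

The diagonal of a parallelogram can be found by treating two adjacent sides and the diagonal as a triangle.
Applying the law of cosines with sides 8, 4 and included angle 45°:
d^2 = 64 + 16 - 64*cos(45°) = 80 - 32*sqrt(2)
d = 4*sqrt(5 - 2*sqrt(2))

4*sqrt(5 - 2*sqrt(2))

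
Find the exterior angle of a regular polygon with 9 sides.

Each exterior angle of a regular n-gon is 360 / n.
For n = 9: 360 / 9 = 40 degrees.

40 degrees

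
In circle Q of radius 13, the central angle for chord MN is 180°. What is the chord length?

Drop a perpendicular from the center to the chord, bisecting both the chord and the central angle.
Each half-chord = r sin(θ/2) = 13 sin(90°).
The full chord = 2 × 13 × sin(90°) = 26.

26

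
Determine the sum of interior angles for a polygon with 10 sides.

The sum of interior angles of an n-sided polygon is (n - 2) * 180.
For n = 10: (10 - 2) * 180 = 8 * 180 = 1440 degrees.

1440 degrees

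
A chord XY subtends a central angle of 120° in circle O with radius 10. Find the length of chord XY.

Chord = 2(10) sin(60°) = 10*sqrt(3)

10*sqrt(3)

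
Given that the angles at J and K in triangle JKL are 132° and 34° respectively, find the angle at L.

angle L = 180 - 132 - 34 = 14 degrees.

14 degrees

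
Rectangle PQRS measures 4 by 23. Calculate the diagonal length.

A rectangle's diagonal splits it into two right triangles, with the diagonal as the hypotenuse.
By the Pythagorean theorem, d^2 = 4^2 + 23^2 = 545.
Therefore d = sqrt(545).

sqrt(545)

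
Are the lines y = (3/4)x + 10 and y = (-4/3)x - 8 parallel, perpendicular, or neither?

Slope of line 1: m1 = 3/4
Slope of line 2: m2 = -4/3
m1 * m2 = (3/4) * (-4/3) = -1 = -1, so the lines are perpendicular.

Perpendicular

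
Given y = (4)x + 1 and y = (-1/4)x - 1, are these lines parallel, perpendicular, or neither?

Slope of line 1: m1 = 4
Slope of line 2: m2 = -1/4
Two lines are perpendicular when the product of their slopes is -1 (negative reciprocals).
m1 * m2 = (4) * (-1/4) = -1, confirming perpendicularity.

Perpendicular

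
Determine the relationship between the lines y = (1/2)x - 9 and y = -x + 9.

Slope of line 1: m1 = 1/2
Slope of line 2: m2 = -1
For parallel lines we need equal slopes: 1/2 != -1.
For perpendicular lines we need m1*m2 = -1: (1/2)(-1) = -1/2 != -1.
Since neither condition holds, the lines are neither parallel nor perpendicular.

Neither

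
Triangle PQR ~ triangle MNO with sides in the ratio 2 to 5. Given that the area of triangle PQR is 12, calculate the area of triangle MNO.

For similar figures, the area ratio equals the square of the side ratio.
Side ratio (PQR to MNO) = 2:5, so area ratio = 2^2:5^2 = 4:25.
If the area of PQR is 12, then the area of MNO = 12 * (25/4) = 75.

75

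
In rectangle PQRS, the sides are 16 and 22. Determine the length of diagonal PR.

A rectangle's diagonal splits it into two right triangles, with the diagonal as the hypotenuse.
By the Pythagorean theorem, d^2 = 16^2 + 22^2 = 740.
Therefore d = sqrt(740) = 2*sqrt(185).

2*sqrt(185)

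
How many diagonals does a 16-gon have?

The number of diagonals in an n-gon is n(n - 3)/2.
For n = 16: 16(16 - 3)/2 = 16 × 13 / 2 = 104.

104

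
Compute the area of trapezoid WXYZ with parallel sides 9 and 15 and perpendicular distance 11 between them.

Area of a trapezoid = (base1 + base2) * height / 2
Area = (9 + 15) * 11 / 2
Area = 24 * 11 / 2
Area = 264 / 2
Area = 132

132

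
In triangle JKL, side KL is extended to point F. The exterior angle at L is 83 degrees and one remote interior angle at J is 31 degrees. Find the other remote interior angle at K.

angle K = 83 - 31 = 52 degrees (exterior angle theorem).

52 degrees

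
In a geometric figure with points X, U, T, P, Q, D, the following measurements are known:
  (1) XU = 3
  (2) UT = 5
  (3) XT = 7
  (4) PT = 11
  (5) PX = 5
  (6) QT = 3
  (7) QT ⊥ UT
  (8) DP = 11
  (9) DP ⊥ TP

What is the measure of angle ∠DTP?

Step 1: By the law of cosines on triangle TPD: TD² = 11² + 11² − 2·11·11·cos(90°) = 242, so TD = 11·√2.
Step 2: By the inverse law of cosines on triangle DTP: cos(∠DTP) = ((11·√2)² + 11² − 11²) / (2·11·√2·11) = 242/342.24 = 0.7071, so ∠DTP = 45°.

Therefore, the measure of angle ∠DTP = 45°.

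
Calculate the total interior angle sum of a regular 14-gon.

The sum of interior angles of an n-sided polygon is (n - 2) * 180.
For n = 14: (14 - 2) * 180 = 12 * 180 = 2160 degrees.

2160 degrees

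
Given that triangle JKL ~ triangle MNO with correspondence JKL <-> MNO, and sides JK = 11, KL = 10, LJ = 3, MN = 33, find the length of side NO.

Since the triangles are similar, the ratio of corresponding sides is constant.
Scale factor k = MN / JK = 33 / 11 = 3
NO = k * KL = 3 * 10 = 30

30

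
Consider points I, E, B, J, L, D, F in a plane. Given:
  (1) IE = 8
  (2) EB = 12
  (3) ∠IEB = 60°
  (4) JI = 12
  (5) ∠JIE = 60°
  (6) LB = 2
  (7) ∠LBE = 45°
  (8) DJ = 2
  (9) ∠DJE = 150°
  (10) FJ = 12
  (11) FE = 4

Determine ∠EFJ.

Step 1: By the law of cosines on triangle EIJ: EJ² = 8² + 12² − 2·8·12·cos(60°) = 112, so EJ = 4·√7.
Step 2: By the inverse law of cosines on triangle EFJ: cos(∠EFJ) = (4² + 12² − (4·√7)²) / (2·4·12) = 48/96 = 0.5, so ∠EFJ = 60°.

Therefore, the measure of angle ∠EFJ = 60°.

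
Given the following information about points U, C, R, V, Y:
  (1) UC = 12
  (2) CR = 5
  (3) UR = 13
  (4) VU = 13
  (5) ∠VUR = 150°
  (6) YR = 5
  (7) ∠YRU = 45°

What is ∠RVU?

Step 1: By the law of cosines on triangle VUR: VR² = 13² + 13² − 2·13·13·cos(150°) = 630.72, so VR ≈ 25.11.
Step 2: By the inverse law of cosines on triangle RVU: cos(∠RVU) = (25.11² + 13² − 13²) / (2·25.11·13) = 630.72/652.97 = 0.9659, so ∠RVU = 15°.

Therefore, the measure of angle ∠RVU = 15°.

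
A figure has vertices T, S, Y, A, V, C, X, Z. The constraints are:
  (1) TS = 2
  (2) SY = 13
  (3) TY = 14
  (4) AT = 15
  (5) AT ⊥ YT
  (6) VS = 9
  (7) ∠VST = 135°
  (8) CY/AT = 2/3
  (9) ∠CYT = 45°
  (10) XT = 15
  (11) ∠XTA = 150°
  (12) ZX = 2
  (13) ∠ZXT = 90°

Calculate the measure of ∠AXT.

Step 1: By the law of cosines on triangle XTA: XA² = 15² + 15² − 2·15·15·cos(150°) = 839.71, so XA ≈ 28.98.
Step 2: By the inverse law of cosines on triangle AXT: cos(∠AXT) = (28.98² + 15² − 15²) / (2·28.98·15) = 839.71/869.33 = 0.9659, so ∠AXT = 15°.

Therefore, the measure of angle ∠AXT = 15°.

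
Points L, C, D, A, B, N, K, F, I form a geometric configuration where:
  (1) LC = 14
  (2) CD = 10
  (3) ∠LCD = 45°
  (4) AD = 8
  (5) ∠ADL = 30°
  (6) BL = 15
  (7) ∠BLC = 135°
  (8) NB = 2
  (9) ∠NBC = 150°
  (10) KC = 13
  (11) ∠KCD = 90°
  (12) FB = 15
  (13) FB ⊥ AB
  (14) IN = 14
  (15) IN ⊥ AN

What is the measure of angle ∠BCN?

Step 1: By the law of cosines on triangle CLB: CB² = 14² + 15² − 2·14·15·cos(135°) = 717.98, so CB ≈ 26.8.
Step 2: By the law of cosines on triangle CBN: CN² = 26.8² + 2² − 2·26.8·2·cos(150°) = 814.81, so CN ≈ 28.54.
Step 3: By the inverse law of cosines on triangle BCN: cos(∠BCN) = (26.8² + 28.54² − 2²) / (2·26.8·28.54) = 1528.79/1529.73 = 0.9994, so ∠BCN = 2.01°.

Therefore, the measure of angle ∠BCN = 2.01°.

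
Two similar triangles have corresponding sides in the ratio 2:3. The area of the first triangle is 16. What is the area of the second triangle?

For similar figures, the area ratio equals the square of the side ratio.
Side ratio (the first triangle to the second triangle) = 2:3, so area ratio = 2^2:3^2 = 4:9.
If the area of the first triangle is 16, then the area of the second triangle = 16 * (9/4) = 36.

36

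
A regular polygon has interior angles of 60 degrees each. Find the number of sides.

Each interior angle of a regular n-gon is (n - 2) * 180 / n.
Setting this equal to 60:
(n - 2) * 180 / n = 60
Each exterior angle = 180 - 60 = 120 degrees.
Since exterior angles sum to 360: n = 360 / 120 = 3.

3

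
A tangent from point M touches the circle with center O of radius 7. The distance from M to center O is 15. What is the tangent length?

tangent = √(d² - r²) = √(15² - 7²) = √(225 - 49) = √176 = 4*sqrt(11)

4*sqrt(11)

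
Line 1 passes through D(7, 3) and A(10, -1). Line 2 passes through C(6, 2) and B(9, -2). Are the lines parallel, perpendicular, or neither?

Slope of line 1: m1 = (-1 - 3)/(10 - 7) = -4/3 = -4/3
Slope of line 2: m2 = (-2 - 2)/(9 - 6) = -4/3 = -4/3
m1 = m2, so the lines are parallel.

Parallel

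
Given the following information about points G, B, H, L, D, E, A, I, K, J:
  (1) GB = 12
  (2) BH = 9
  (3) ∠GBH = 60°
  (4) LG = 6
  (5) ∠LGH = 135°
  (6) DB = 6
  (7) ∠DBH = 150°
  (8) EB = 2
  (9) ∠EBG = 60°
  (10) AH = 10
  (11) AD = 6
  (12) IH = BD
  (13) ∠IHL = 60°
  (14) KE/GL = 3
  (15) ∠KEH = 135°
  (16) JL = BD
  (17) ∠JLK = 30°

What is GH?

Step 1: By the law of cosines on triangle GBH: GH² = 12² + 9² − 2·12·9·cos(60°) = 117, so GH = 3·√13.

Therefore, the length of GH = 3·√13.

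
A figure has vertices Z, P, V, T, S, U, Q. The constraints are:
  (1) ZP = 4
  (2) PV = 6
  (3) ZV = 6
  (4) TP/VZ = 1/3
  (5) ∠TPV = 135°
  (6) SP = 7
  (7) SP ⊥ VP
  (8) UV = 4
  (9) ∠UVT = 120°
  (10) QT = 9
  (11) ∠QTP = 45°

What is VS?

Step 1: By the law of cosines on triangle VPS: VS² = 6² + 7² − 2·6·7·cos(90°) = 85, so VS = √85.

Therefore, the length of VS = √85.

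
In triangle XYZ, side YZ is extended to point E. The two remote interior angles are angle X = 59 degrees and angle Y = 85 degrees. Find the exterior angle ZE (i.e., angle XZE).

By the exterior angle theorem, an exterior angle of a triangle equals the sum of the two remote interior angles.
Exterior angle = angle X + angle Y
Exterior angle = 59 + 85 = 144 degrees

144 degrees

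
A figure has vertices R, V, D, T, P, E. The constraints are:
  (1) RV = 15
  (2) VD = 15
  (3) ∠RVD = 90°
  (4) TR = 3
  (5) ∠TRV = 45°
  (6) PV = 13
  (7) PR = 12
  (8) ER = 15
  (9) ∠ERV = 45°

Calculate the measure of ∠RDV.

Step 1: By the law of cosines on triangle DVR: DR² = 15² + 15² − 2·15·15·cos(90°) = 450, so DR = 15·√2.
Step 2: By the inverse law of cosines on triangle RDV: cos(∠RDV) = ((15·√2)² + 15² − 15²) / (2·15·√2·15) = 450/636.4 = 0.7071, so ∠RDV = 45°.

Therefore, the measure of angle ∠RDV = 45°.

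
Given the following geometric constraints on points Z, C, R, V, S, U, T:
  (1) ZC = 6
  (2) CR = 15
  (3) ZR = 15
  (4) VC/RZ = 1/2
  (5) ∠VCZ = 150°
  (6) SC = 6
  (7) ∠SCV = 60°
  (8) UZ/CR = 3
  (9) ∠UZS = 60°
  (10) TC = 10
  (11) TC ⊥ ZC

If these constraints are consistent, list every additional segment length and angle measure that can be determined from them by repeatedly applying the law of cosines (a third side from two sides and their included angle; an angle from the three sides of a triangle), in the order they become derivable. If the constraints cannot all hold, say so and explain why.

The constraints are consistent. Derivable facts, in order:
After 1 step:
- VS = 3/2·√21
- ZT = 2·√34
- ZV ≈ 13.05
- ∠CRZ = 23.07°
- ∠CZR = 78.46°
- ∠RCZ = 78.46°
After 2 steps:
- ∠CSV = 70.89°
- ∠CTZ = 30.96°
- ∠CVS = 49.11°
- ∠CVZ = 13.29°
- ∠CZT = 59.04°
- ∠CZV = 16.71°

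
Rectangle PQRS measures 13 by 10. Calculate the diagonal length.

d = sqrt(13^2 + 10^2) = sqrt(269)

sqrt(269)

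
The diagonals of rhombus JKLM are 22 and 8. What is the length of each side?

Half-diagonals are 11 and 4. side = sqrt(11^2 + 4^2) = sqrt(137)

sqrt(137)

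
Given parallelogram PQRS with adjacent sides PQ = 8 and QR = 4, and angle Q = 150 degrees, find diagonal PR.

Using the law of cosines:
d^2 = 8^2 + 4^2 - 2(8)(4)cos(150 degrees)
d^2 = 64 + 16 - 64*-sqrt(3)/2
d^2 = 32*sqrt(3) + 80
d = 4*sqrt(2*sqrt(3) + 5)

4*sqrt(2*sqrt(3) + 5)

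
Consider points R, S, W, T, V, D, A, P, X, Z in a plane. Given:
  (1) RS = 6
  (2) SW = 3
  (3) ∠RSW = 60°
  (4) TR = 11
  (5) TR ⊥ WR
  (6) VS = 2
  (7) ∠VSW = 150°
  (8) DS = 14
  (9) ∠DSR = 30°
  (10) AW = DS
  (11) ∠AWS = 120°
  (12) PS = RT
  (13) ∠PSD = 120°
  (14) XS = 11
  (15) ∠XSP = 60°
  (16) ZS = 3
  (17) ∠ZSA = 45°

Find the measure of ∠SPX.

From the given relations: PS = RT = 11.
Step 1: By the law of cosines on triangle PSX: PX² = 11² + 11² − 2·11·11·cos(60°) = 121, so PX = 11.
Step 2: By the inverse law of cosines on triangle SPX: cos(∠SPX) = (11² + 11² − 11²) / (2·11·11) = 121/242 = 0.5, so ∠SPX = 60°.

Therefore, the measure of angle ∠SPX = 60°.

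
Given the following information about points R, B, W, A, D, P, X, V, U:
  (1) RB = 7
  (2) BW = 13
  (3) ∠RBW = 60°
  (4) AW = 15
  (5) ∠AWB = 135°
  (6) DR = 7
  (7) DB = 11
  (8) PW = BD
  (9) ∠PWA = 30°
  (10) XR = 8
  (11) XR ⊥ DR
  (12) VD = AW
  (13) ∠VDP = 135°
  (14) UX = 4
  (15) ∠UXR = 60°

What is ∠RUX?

Step 1: By the law of cosines on triangle UXR: UR² = 4² + 8² − 2·4·8·cos(60°) = 48, so UR = 4·√3.
Step 2: By the inverse law of cosines on triangle RUX: cos(∠RUX) = ((4·√3)² + 4² − 8²) / (2·4·√3·4) = 0/55.43 = 0, so ∠RUX = 90°.

Therefore, the measure of angle ∠RUX = 90°.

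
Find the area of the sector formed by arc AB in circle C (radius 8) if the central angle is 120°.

The full circle has area πr² = π(8)² = 64*pi.
The sector covers 120° out of 360°, a fraction of 1/3.
Sector area = 64*pi × 1/3 = 64*pi/3.

64*pi/3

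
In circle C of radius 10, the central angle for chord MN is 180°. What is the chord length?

Chord = 2(10) sin(90°) = 20

20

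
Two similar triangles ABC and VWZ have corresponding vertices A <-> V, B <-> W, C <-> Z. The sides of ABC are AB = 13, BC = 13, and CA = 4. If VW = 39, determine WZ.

Since the triangles are similar, the ratio of corresponding sides is constant.
Scale factor k = VW / AB = 39 / 13 = 3
WZ = k * BC = 3 * 13 = 39

39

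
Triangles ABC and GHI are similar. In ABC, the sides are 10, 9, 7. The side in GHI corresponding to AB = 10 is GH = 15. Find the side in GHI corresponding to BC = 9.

Similar triangles have proportional sides. Setting up the proportion:
GH / AB = HI / BC
15 / 10 = HI / 9
HI = 9 * 15 / 10 = 27/2.

27/2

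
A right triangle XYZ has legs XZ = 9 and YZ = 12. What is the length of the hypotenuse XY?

By the Pythagorean theorem: XY^2 = XZ^2 + YZ^2
XY^2 = 9^2 + 12^2 = 81 + 144 = 225
XY = sqrt(225) = 15

15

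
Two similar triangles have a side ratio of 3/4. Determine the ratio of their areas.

The ratio of areas of similar triangles equals the square of the side ratio.
Side ratio = 3:4
Area ratio = (3/4)^2 = 9/16 = 9:16

9:16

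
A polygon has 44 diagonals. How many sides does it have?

Using d = n(n - 3)/2, we solve 44 = n(n - 3)/2.
So n(n - 3) = 88.
Testing n = 11: 11 * 8 = 88 = 88. Correct.
The polygon has 11 sides.

11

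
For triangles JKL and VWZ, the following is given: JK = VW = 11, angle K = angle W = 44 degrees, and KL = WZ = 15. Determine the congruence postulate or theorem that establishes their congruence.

Consider the given information: JK = VW = 11, angle K = angle W = 44 degrees, and KL = WZ = 15
This is not SSS or AAS: SSS requires all three pairs of sides, but we don't have that. AAS requires two angles and a non-included side.
The correct criterion is SAS. Two pairs of corresponding sides and the included angle are equal (Side-Angle-Side).

SAS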